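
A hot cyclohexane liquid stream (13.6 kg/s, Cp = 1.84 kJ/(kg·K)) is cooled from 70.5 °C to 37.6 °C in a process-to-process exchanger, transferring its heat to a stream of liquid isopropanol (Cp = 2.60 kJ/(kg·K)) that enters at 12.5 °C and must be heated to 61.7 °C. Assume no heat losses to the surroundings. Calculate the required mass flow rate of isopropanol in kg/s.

ṁ_c = 6.44 kg/s

Heat released by hot stream: Q = 13.6 × 1.84 × (70.5 − 37.6) = 823.29 kJ/s
Energy balance on cold side (adiabatic exchanger): Q = ṁ_c·Cp_c·(T_c,out − T_c,in)
ṁ_c = 823.29 / [2.60 × (61.7 − 12.5)] = 6.436 kg/s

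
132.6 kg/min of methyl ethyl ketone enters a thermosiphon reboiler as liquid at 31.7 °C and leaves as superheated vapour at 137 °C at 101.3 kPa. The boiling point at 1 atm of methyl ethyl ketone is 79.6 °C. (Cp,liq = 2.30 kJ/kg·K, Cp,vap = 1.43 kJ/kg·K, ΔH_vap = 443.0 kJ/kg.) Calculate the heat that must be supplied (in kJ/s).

Q = 1400 kJ/s

liquid 31.7→79.6 °C: 110.17 kJ/kg
vaporisation at 79.6 °C: 443 kJ/kg
vapour 79.6→137 °C: 82.082 kJ/kg
Δh = 110.17 + 443 + 82.082 = 635.25 kJ/kg
Q = ṁ·Δh = 132.6 kg/min × 635.25 kJ/kg = 84234 kJ/min
|Q| = 1403.9 kW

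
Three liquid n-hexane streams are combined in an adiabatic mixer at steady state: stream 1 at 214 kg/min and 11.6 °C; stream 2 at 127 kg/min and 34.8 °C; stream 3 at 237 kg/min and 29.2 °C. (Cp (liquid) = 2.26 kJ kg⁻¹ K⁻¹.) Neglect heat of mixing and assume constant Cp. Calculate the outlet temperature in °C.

T_out = 23.9 °C

Energy balance with Q = 0: Σ ṁᵢCp,ᵢ(T_out − Tᵢ) = 0
Σ ṁᵢCp,ᵢTᵢ = 214×2.26×11.6 + 127×2.26×34.8 + 237×2.26×29.2 = 31239
Σ ṁᵢCp,ᵢ = 214×2.26 + 127×2.26 + 237×2.26 = 1306.3
T_out = 31239 / 1306.3 = 23.914 °C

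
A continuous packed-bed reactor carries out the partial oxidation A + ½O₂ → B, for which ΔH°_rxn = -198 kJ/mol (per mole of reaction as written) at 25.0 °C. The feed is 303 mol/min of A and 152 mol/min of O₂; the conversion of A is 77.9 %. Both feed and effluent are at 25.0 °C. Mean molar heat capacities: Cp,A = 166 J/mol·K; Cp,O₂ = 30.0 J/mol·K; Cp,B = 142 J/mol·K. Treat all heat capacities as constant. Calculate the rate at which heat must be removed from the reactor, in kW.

Extent of reaction ξ = 0.779 × 303 = 236.04 mol/min
Reaction term: ξ·ΔH°_rxn = 236.04 × -198 = -46735 kJ/min
Q = ΔH = -46735 kJ/min = -778.92 kW
Heat removed = 778.92 kW

Q_out = 779 kW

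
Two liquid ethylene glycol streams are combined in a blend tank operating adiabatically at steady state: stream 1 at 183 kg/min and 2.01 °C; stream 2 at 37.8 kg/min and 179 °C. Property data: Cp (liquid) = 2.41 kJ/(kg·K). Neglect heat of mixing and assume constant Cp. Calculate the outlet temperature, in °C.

Energy balance with Q = 0: Σ ṁᵢCp,ᵢ(T_out − Tᵢ) = 0
Σ ṁᵢCp,ᵢTᵢ = 183×2.41×2.01 + 37.8×2.41×179 = 17193
Σ ṁᵢCp,ᵢ = 183×2.41 + 37.8×2.41 = 532.13
T_out = 17193 / 532.13 = 32.31 °C

T_out = 32.3 °C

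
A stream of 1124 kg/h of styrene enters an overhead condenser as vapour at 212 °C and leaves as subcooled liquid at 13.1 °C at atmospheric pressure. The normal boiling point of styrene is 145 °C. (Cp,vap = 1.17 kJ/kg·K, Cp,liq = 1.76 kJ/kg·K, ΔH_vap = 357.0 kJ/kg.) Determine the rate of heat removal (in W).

vapour 212→145 °C: -78.39 kJ/kg
condensation at 145 °C: -357 kJ/kg
liquid 145→13.1 °C: -232.14 kJ/kg
Δh = -78.39 + -357 + -232.14 = -667.53 kJ/kg
Q = ṁ·Δh = 1124 kg/h × -667.53 kJ/kg = -750310 kJ/h
|Q| = 208.42 kW = 208420 W

Q_c = 208000 W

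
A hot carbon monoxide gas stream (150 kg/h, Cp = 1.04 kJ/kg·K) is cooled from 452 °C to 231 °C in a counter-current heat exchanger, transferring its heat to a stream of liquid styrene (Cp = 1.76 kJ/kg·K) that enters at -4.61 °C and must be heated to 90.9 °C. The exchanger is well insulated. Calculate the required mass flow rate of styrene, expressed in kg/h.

Heat released by hot stream: Q = 150 × 1.04 × (452 − 231) = 34476 kJ/h
Energy balance on cold side (adiabatic exchanger): Q = ṁ_c·Cp_c·(T_c,out − T_c,in)
ṁ_c = 34476 / [1.76 × (90.9 − -4.61)] = 205.1 kg/h

ṁ_c = 205 kg/h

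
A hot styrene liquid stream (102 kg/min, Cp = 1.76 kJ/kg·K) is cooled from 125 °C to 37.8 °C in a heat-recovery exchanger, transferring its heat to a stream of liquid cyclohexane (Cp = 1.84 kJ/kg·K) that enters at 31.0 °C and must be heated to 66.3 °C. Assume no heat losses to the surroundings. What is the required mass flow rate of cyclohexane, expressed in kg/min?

ṁ_c = 241 kg/min

Heat released by hot stream: Q = 102 × 1.76 × (125 − 37.8) = 15654 kJ/min
Energy balance on cold side (adiabatic exchanger): Q = ṁ_c·Cp_c·(T_c,out − T_c,in)
ṁ_c = 15654 / [1.84 × (66.3 − 31.0)] = 241.01 kg/min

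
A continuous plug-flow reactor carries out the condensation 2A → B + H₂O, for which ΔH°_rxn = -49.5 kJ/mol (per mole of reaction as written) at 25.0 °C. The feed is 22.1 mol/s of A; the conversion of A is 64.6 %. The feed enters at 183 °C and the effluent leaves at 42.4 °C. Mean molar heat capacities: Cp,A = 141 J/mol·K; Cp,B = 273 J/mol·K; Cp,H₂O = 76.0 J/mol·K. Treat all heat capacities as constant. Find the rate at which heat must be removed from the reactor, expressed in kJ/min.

Extent of reaction ξ = 0.646 × 22.1 / 2 = 7.1383 mol/s
Reaction term: ξ·ΔH°_rxn = 7.1383 × -49.5 = -353.35 kJ/s
Sensible, feed 183→25 °C: -492.34 kJ/s
Outlet flows (mol/s): A 7.8234, B 7.1383, H₂O 7.1383
Sensible, products 25→42.4 °C: 62.542 kJ/s
Q = ΔH = -783.15 kJ/s = -783.15 kW
Heat removed = 46989 kJ/min

Q_out = 47000 kJ/min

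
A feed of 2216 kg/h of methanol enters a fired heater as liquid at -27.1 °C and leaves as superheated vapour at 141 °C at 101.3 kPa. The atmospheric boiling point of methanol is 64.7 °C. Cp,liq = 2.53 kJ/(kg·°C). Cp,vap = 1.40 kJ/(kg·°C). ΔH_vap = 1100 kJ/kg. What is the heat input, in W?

liquid -27.1→64.7 °C: 232.25 kJ/kg
vaporisation at 64.7 °C: 1100 kJ/kg
vapour 64.7→141 °C: 106.82 kJ/kg
Δh = 232.25 + 1100 + 106.82 = 1439.1 kJ/kg
Q = ṁ·Δh = 2216 kg/h × 1439.1 kJ/kg = 3.189e+06 kJ/h
|Q| = 885.83 kW = 885830 W

Q = 886000 W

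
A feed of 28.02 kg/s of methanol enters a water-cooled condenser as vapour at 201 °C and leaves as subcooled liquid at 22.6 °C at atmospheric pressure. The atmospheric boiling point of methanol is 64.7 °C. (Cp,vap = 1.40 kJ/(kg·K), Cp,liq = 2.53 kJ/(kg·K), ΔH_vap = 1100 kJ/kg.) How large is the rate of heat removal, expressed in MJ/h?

vapour 201→64.7 °C: -190.82 kJ/kg
condensation at 64.7 °C: -1100 kJ/kg
liquid 64.7→22.6 °C: -106.51 kJ/kg
Δh = -190.82 + -1100 + -106.51 = -1397.3 kJ/kg
Q = ṁ·Δh = 28.02 kg/s × -1397.3 kJ/kg = -39153 kJ/s
|Q| = 39153 kW = 140950 MJ/h

Q_c = 141000 MJ/h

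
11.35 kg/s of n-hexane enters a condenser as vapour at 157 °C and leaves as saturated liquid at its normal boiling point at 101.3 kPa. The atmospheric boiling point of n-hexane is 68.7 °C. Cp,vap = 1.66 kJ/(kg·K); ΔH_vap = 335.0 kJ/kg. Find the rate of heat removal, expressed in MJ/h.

vapour 157→68.7 °C: -146.58 kJ/kg
condensation at 68.7 °C: -335 kJ/kg
Δh = -146.58 + -335 = -481.58 kJ/kg
Q = ṁ·Δh = 11.35 kg/s × -481.58 kJ/kg = -5465.9 kJ/s
|Q| = 5465.9 kW = 19677 MJ/h

Q_c = 19700 MJ/h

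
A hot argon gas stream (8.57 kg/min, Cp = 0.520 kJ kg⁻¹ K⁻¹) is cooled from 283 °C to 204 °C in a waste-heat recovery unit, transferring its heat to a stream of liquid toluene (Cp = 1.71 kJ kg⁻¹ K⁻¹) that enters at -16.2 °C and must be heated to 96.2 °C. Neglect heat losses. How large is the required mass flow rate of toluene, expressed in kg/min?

Heat released by hot stream: Q = 8.57 × 0.520 × (283 − 204) = 352.06 kJ/min
Energy balance on cold side (adiabatic exchanger): Q = ṁ_c·Cp_c·(T_c,out − T_c,in)
ṁ_c = 352.06 / [1.71 × (96.2 − -16.2)] = 1.8317 kg/min

ṁ_c = 1.83 kg/min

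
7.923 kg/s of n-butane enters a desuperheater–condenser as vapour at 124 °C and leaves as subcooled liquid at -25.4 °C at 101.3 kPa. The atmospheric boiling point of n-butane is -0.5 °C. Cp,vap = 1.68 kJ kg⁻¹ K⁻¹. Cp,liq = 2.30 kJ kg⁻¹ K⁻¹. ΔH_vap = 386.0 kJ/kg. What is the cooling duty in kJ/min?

vapour 124→-0.5 °C: -209.16 kJ/kg
condensation at -0.5 °C: -386 kJ/kg
liquid -0.5→-25.4 °C: -57.27 kJ/kg
Δh = -209.16 + -386 + -57.27 = -652.43 kJ/kg
Q = ṁ·Δh = 7.923 kg/s × -652.43 kJ/kg = -5169.2 kJ/s
|Q| = 5169.2 kW = 310150 kJ/min

Q_c = 310000 kJ/min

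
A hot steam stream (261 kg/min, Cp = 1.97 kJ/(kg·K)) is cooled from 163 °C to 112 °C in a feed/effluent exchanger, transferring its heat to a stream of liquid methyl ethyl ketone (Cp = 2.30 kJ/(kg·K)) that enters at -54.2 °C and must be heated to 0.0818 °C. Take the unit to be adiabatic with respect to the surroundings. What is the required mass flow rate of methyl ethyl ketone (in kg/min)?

ṁ_c = 210 kg/min

Heat released by hot stream: Q = 261 × 1.97 × (163 − 112) = 26223 kJ/min
Energy balance on cold side (adiabatic exchanger): Q = ṁ_c·Cp_c·(T_c,out − T_c,in)
ṁ_c = 26223 / [2.30 × (0.0818 − -54.2)] = 210.04 kg/min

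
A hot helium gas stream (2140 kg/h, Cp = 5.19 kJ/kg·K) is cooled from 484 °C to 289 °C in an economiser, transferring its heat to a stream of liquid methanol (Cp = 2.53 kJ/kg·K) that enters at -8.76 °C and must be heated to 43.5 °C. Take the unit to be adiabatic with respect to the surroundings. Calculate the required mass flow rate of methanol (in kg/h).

ṁ_c = 16400 kg/h

Heat released by hot stream: Q = 2140 × 5.19 × (484 − 289) = 2.1658e+06 kJ/h
Energy balance on cold side (adiabatic exchanger): Q = ṁ_c·Cp_c·(T_c,out − T_c,in)
ṁ_c = 2.1658e+06 / [2.53 × (43.5 − -8.76)] = 16380 kg/h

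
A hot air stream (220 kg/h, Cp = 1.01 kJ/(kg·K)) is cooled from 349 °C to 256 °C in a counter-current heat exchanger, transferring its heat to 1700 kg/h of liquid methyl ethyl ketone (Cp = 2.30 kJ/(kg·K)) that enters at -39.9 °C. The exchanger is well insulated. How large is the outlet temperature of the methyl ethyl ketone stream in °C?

T_c,out = -34.6 °C

Heat released by hot stream: Q = 220 × 1.01 × (349 − 256) = 20665 kJ/h
Energy balance on cold side (adiabatic exchanger): Q = ṁ_c·Cp_c·(T_c,out − T_c,in)
T_c,out = -39.9 + 20665/(1700 × 2.30) = -34.615 °C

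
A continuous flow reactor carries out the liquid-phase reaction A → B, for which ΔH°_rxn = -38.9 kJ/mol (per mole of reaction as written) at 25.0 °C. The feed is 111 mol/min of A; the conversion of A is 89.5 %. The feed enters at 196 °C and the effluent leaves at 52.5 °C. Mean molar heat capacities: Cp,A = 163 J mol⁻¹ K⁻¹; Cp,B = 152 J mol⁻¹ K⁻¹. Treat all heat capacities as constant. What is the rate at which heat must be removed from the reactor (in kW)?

Q_out = 108 kW

Extent of reaction ξ = 0.895 × 111 = 99.345 mol/min
Reaction term: ξ·ΔH°_rxn = 99.345 × -38.9 = -3864.5 kJ/min
Sensible, feed 196→25 °C: -3093.9 kJ/min
Outlet flows (mol/min): A 11.655, B 99.345
Sensible, products 25→52.5 °C: 467.51 kJ/min
Q = ΔH = -6490.9 kJ/min = -108.18 kW
Heat removed = 108.18 kW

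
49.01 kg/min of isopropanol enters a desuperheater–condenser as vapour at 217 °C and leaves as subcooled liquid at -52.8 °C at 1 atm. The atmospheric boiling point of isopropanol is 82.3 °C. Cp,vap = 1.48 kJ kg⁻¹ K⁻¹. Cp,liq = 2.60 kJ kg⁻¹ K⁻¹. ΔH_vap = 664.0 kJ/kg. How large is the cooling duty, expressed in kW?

vapour 217→82.3 °C: -199.36 kJ/kg
condensation at 82.3 °C: -664 kJ/kg
liquid 82.3→-52.8 °C: -351.26 kJ/kg
Δh = -199.36 + -664 + -351.26 = -1214.6 kJ/kg
Q = ṁ·Δh = 49.01 kg/min × -1214.6 kJ/kg = -59528 kJ/min
|Q| = 992.14 kW

Q_c = 992 kW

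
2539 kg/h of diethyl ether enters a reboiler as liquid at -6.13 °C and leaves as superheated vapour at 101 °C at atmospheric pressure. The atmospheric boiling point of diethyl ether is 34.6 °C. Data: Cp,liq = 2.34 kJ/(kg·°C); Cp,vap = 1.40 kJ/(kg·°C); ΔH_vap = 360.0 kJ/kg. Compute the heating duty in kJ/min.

Q = 23200 kJ/min

liquid -6.13→34.6 °C: 95.308 kJ/kg
vaporisation at 34.6 °C: 360 kJ/kg
vapour 34.6→101 °C: 92.96 kJ/kg
Δh = 95.308 + 360 + 92.96 = 548.27 kJ/kg
Q = ṁ·Δh = 2539 kg/h × 548.27 kJ/kg = 1.3921e+06 kJ/h
|Q| = 386.68 kW = 23201 kJ/min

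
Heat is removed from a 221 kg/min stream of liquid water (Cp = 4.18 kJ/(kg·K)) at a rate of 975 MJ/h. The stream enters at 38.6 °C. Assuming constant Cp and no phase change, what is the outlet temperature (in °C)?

Q = 975 MJ/h = 16250 kJ/min
ΔT = Q/(ṁ·Cp) = 16250/(221×4.18) = 17.591 K
T_out = 38.6 − 17.591 = 21.009 °C

T_out = 21.0 °C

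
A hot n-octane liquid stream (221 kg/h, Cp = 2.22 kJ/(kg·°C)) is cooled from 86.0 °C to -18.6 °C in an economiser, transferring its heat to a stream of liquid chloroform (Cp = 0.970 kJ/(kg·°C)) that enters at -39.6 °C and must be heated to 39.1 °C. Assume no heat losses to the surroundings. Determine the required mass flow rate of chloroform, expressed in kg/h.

ṁ_c = 672 kg/h

Heat released by hot stream: Q = 221 × 2.22 × (86.0 − -18.6) = 51319 kJ/h
Energy balance on cold side (adiabatic exchanger): Q = ṁ_c·Cp_c·(T_c,out − T_c,in)
ṁ_c = 51319 / [0.970 × (39.1 − -39.6)] = 672.25 kg/h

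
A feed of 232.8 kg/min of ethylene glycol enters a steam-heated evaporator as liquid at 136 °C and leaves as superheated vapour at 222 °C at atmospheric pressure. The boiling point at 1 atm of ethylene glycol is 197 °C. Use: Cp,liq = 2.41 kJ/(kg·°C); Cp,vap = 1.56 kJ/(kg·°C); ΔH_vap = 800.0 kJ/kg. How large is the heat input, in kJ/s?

liquid 136→197 °C: 147.01 kJ/kg
vaporisation at 197 °C: 800 kJ/kg
vapour 197→222 °C: 39 kJ/kg
Δh = 147.01 + 800 + 39 = 986.01 kJ/kg
Q = ṁ·Δh = 232.8 kg/min × 986.01 kJ/kg = 229540 kJ/min
|Q| = 3825.7 kW

Q = 3830 kJ/s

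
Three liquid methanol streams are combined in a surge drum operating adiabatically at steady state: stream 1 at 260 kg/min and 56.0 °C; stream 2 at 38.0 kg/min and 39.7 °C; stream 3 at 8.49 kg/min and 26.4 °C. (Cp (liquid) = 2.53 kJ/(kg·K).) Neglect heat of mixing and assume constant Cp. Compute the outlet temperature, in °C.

Adiabatic, steady state ⇒ Σ ṁᵢCp,ᵢ(T_out − Tᵢ) = 0
Σ ṁᵢCp,ᵢTᵢ = 260×2.53×56.0 + 38.0×2.53×39.7 + 8.49×2.53×26.4 = 41221
Σ ṁᵢCp,ᵢ = 260×2.53 + 38.0×2.53 + 8.49×2.53 = 775.42
T_out = 41221 / 775.42 = 53.159 °C

T_out = 53.2 °C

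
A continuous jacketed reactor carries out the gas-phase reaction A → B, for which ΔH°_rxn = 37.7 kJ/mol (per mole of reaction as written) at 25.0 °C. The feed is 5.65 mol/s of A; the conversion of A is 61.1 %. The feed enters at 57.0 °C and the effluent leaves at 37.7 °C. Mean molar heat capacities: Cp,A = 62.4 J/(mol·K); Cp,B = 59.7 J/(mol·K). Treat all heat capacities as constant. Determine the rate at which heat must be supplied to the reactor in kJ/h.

Q_in = 444000 kJ/h

Extent of reaction ξ = 0.611 × 5.65 = 3.4522 mol/s
Reaction term: ξ·ΔH°_rxn = 3.4522 × 37.7 = 130.15 kJ/s
Sensible, feed 57.0→25 °C: -11.282 kJ/s
Outlet flows (mol/s): A 2.1979, B 3.4522
Sensible, products 25→37.7 °C: 4.3591 kJ/s
Q = ΔH = 123.22 kJ/s = 123.22 kW
Heat supplied = 443600 kJ/h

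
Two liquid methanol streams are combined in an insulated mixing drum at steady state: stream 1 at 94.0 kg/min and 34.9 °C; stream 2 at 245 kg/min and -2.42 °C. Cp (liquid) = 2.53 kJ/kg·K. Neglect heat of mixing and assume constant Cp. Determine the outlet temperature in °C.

T_out = 7.93 °C

Energy balance with Q = 0: Σ ṁᵢCp,ᵢ(T_out − Tᵢ) = 0
T_out = Σ ṁᵢCp,ᵢTᵢ / Σ ṁᵢCp,ᵢ
      = 6799.9 / 857.67 = 7.9283 °C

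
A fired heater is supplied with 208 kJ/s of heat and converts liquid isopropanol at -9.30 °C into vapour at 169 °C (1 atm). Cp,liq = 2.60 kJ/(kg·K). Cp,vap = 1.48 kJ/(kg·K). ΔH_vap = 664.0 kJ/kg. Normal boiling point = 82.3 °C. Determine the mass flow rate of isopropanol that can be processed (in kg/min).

ṁ = 12.1 kg/min

Δh = 2.60×(82.3−-9.30) + 664.0 + 1.48×(169−82.3) = 1030.5 kJ/kg
Q = 208 kJ/s = 208 kJ/s = 12480 kJ/min
ṁ = Q/Δh = 12480 / 1030.5 = 12.111 kg/min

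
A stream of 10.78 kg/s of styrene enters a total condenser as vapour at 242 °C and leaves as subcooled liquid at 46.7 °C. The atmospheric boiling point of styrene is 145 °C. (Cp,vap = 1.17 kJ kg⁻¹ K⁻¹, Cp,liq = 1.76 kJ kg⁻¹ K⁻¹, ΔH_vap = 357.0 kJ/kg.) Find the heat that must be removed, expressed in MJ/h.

vapour 242→145 °C: -113.49 kJ/kg
condensation at 145 °C: -357 kJ/kg
liquid 145→46.7 °C: -173.01 kJ/kg
Δh = -113.49 + -357 + -173.01 = -643.5 kJ/kg
Q = ṁ·Δh = 10.78 kg/s × -643.5 kJ/kg = -6936.9 kJ/s
|Q| = 6936.9 kW = 24973 MJ/h

Q_c = 25000 MJ/h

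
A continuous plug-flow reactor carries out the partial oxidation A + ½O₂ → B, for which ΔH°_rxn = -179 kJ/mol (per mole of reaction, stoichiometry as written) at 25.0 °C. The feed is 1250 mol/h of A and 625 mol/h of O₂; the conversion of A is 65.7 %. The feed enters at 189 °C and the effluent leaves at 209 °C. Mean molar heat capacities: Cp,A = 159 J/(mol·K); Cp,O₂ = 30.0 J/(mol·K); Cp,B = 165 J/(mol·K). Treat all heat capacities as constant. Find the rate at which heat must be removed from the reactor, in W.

Q_out = 40000 W

Extent of reaction ξ = 0.657 × 1250 = 821.25 mol/h
Reaction term: ξ·ΔH°_rxn = 821.25 × -179 = -147000 kJ/h
Sensible, feed 189→25 °C: -35670 kJ/h
Outlet flows (mol/h): A 428.75, O₂ 214.38, B 821.25
Sensible, products 25→209 °C: 38660 kJ/h
Q = ΔH = -144010 kJ/h = -40.004 kW
Heat removed = 40004 W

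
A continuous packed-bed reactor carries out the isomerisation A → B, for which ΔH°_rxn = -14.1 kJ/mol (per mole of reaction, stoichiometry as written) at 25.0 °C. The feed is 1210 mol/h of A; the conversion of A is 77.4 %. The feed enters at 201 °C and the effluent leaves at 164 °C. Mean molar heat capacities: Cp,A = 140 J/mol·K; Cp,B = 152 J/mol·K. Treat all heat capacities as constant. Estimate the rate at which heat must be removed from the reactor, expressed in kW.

Extent of reaction ξ = 0.774 × 1210 = 936.54 mol/h
Reaction term: ξ·ΔH°_rxn = 936.54 × -14.1 = -13205 kJ/h
Sensible, feed 201→25 °C: -29814 kJ/h
Outlet flows (mol/h): A 273.46, B 936.54
Sensible, products 25→164 °C: 25109 kJ/h
Q = ΔH = -17911 kJ/h = -4.9752 kW
Heat removed = 4.9752 kW

Q_out = 4.98 kW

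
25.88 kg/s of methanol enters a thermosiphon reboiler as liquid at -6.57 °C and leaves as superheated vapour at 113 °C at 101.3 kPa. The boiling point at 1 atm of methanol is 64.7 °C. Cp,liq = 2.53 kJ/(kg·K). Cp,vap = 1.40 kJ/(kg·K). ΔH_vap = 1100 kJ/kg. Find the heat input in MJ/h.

Q = 126000 MJ/h

liquid -6.57→64.7 °C: 180.31 kJ/kg
vaporisation at 64.7 °C: 1100 kJ/kg
vapour 64.7→113 °C: 67.62 kJ/kg
Δh = 180.31 + 1100 + 67.62 = 1347.9 kJ/kg
Q = ṁ·Δh = 25.88 kg/s × 1347.9 kJ/kg = 34885 kJ/s
|Q| = 34885 kW = 125580 MJ/h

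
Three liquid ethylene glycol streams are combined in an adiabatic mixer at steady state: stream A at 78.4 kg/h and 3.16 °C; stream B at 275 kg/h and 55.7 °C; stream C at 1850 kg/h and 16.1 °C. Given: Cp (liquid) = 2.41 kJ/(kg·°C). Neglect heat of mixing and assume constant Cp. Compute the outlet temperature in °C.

No heat crosses the boundary, so H_out = H_in.
Σ ṁᵢCp,ᵢTᵢ = 78.4×2.41×3.16 + 275×2.41×55.7 + 1850×2.41×16.1 = 109290
Σ ṁᵢCp,ᵢ = 78.4×2.41 + 275×2.41 + 1850×2.41 = 5310.2
T_out = 109290 / 5310.2 = 20.582 °C

T_out = 20.6 °C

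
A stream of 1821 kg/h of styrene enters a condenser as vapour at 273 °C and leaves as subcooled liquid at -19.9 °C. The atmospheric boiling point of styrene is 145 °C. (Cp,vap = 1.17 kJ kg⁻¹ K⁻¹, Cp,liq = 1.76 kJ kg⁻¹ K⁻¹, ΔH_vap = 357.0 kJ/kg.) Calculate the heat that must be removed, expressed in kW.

vapour 273→145 °C: -149.76 kJ/kg
condensation at 145 °C: -357 kJ/kg
liquid 145→-19.9 °C: -290.22 kJ/kg
Δh = -149.76 + -357 + -290.22 = -796.98 kJ/kg
Q = ṁ·Δh = 1821 kg/h × -796.98 kJ/kg = -1.4513e+06 kJ/h
|Q| = 403.14 kW

Q_c = 403 kW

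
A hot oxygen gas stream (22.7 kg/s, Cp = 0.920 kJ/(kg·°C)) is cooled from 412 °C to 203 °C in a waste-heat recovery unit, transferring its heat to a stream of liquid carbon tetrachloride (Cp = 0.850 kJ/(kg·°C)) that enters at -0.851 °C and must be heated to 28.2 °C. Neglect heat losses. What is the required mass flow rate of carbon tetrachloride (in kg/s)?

Heat released by hot stream: Q = 22.7 × 0.920 × (412 − 203) = 4364.8 kJ/s
Energy balance on cold side (adiabatic exchanger): Q = ṁ_c·Cp_c·(T_c,out − T_c,in)
ṁ_c = 4364.8 / [0.850 × (28.2 − -0.851)] = 176.76 kg/s

ṁ_c = 177 kg/s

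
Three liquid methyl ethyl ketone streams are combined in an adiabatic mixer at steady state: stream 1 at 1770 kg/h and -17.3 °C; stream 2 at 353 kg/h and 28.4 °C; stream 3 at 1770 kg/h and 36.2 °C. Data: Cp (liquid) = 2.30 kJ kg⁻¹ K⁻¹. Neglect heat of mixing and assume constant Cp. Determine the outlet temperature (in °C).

T_out = 11.2 °C

Adiabatic, steady state ⇒ Σ ṁᵢCp,ᵢ(T_out − Tᵢ) = 0
T_out = Σ ṁᵢCp,ᵢTᵢ / Σ ṁᵢCp,ᵢ
      = 100000 / 8953.9 = 11.168 °C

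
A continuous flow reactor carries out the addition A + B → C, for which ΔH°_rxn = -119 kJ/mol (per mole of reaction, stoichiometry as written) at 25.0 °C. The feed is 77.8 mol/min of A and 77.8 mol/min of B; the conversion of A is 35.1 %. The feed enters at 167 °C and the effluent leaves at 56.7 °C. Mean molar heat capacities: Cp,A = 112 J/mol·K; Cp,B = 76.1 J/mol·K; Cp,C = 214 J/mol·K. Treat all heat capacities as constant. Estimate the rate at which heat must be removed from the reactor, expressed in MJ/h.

Extent of reaction ξ = 0.351 × 77.8 = 27.308 mol/min
Reaction term: ξ·ΔH°_rxn = 27.308 × -119 = -3249.6 kJ/min
Sensible, feed 167→25 °C: -2078.1 kJ/min
Outlet flows (mol/min): A 50.492, B 50.492, C 27.308
Sensible, products 25→56.7 °C: 486.32 kJ/min
Q = ΔH = -4841.4 kJ/min = -80.689 kW
Heat removed = 290.48 MJ/h

Q_out = 290 MJ/h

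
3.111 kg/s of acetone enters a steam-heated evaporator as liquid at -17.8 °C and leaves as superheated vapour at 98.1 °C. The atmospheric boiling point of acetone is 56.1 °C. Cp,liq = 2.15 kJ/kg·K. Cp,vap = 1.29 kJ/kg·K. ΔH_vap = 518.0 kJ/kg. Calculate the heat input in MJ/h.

Q = 8190 MJ/h

liquid -17.8→56.1 °C: 158.89 kJ/kg
vaporisation at 56.1 °C: 518 kJ/kg
vapour 56.1→98.1 °C: 54.18 kJ/kg
Δh = 158.89 + 518 + 54.18 = 731.07 kJ/kg
Q = ṁ·Δh = 3.111 kg/s × 731.07 kJ/kg = 2274.3 kJ/s
|Q| = 2274.3 kW = 8187.6 MJ/h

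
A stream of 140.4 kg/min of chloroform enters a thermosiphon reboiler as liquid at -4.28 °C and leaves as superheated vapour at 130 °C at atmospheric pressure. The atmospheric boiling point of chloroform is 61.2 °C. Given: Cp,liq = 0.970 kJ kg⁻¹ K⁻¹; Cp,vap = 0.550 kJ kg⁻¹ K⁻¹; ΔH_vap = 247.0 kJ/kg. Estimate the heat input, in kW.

liquid -4.28→61.2 °C: 63.516 kJ/kg
vaporisation at 61.2 °C: 247 kJ/kg
vapour 61.2→130 °C: 37.84 kJ/kg
Δh = 63.516 + 247 + 37.84 = 348.36 kJ/kg
Q = ṁ·Δh = 140.4 kg/min × 348.36 kJ/kg = 48909 kJ/min
|Q| = 815.15 kW

Q = 815 kW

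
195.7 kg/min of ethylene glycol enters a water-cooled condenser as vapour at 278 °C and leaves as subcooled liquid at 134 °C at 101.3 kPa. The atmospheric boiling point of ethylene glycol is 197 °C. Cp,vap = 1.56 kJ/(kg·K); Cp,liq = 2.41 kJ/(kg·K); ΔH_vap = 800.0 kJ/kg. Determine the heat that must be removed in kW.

vapour 278→197 °C: -126.36 kJ/kg
condensation at 197 °C: -800 kJ/kg
liquid 197→134 °C: -151.83 kJ/kg
Δh = -126.36 + -800 + -151.83 = -1078.2 kJ/kg
Q = ṁ·Δh = 195.7 kg/min × -1078.2 kJ/kg = -211000 kJ/min
|Q| = 3516.7 kW

Q_c = 3520 kW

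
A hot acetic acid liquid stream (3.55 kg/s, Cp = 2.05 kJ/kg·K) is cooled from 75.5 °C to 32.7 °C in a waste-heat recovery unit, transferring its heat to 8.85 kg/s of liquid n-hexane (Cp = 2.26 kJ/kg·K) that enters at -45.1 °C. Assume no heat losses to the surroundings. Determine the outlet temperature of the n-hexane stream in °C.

T_c,out = -29.5 °C

Heat released by hot stream: Q = 3.55 × 2.05 × (75.5 − 32.7) = 311.48 kJ/s
Energy balance on cold side (adiabatic exchanger): Q = ṁ_c·Cp_c·(T_c,out − T_c,in)
T_c,out = -45.1 + 311.48/(8.85 × 2.26) = -29.527 °C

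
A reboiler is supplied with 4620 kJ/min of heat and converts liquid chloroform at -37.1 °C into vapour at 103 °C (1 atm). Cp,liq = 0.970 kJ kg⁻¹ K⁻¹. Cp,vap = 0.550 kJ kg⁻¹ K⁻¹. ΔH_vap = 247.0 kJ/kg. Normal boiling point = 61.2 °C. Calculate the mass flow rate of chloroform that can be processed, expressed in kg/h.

Δh = 0.970×(61.2−-37.1) + 247.0 + 0.550×(103−61.2) = 365.34 kJ/kg
Q = 4620 kJ/min = 77 kJ/s = 277200 kJ/h
ṁ = Q/Δh = 277200 / 365.34 = 758.74 kg/h

ṁ = 759 kg/h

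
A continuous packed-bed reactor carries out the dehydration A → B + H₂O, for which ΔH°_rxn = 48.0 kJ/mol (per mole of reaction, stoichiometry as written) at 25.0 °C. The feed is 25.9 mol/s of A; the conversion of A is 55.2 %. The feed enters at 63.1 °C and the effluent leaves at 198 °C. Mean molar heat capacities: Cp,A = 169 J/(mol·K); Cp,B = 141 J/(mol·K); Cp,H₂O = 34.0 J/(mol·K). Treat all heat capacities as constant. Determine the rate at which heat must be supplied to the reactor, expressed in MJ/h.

Q_in = 4650 MJ/h

Extent of reaction ξ = 0.552 × 25.9 = 14.297 mol/s
Reaction term: ξ·ΔH°_rxn = 14.297 × 48.0 = 686.25 kJ/s
Sensible, feed 63.1→25 °C: -166.77 kJ/s
Outlet flows (mol/s): A 11.603, B 14.297, H₂O 14.297
Sensible, products 25→198 °C: 772.08 kJ/s
Q = ΔH = 1291.6 kJ/s = 1291.6 kW
Heat supplied = 4649.6 MJ/h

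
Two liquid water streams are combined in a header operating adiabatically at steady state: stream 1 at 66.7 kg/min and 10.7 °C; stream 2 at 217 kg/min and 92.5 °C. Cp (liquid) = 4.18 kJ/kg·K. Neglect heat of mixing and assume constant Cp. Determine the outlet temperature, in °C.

Adiabatic, steady state ⇒ Σ ṁᵢCp,ᵢ(T_out − Tᵢ) = 0
Σ ṁᵢCp,ᵢTᵢ = 66.7×4.18×10.7 + 217×4.18×92.5 = 86886
Σ ṁᵢCp,ᵢ = 66.7×4.18 + 217×4.18 = 1185.9
T_out = 86886 / 1185.9 = 73.268 °C

T_out = 73.3 °C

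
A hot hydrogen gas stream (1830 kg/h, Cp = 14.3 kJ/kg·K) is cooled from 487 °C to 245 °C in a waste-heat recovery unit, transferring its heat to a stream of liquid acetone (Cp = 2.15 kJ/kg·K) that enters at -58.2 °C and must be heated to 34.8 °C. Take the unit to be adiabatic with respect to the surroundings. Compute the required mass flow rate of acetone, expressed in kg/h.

Heat released by hot stream: Q = 1830 × 14.3 × (487 − 245) = 6.3329e+06 kJ/h
Energy balance on cold side (adiabatic exchanger): Q = ṁ_c·Cp_c·(T_c,out − T_c,in)
ṁ_c = 6.3329e+06 / [2.15 × (34.8 − -58.2)] = 31672 kg/h

ṁ_c = 31700 kg/h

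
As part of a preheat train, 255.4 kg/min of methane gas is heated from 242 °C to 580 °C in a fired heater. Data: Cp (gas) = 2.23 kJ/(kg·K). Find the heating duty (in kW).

Q = 3210 kW

Q = ṁ·Cp·ΔT = 255.4 × 2.23 × (580 − 242) = 192510 kJ/min
Converting: 192510 / 60 s = 3208.4 kW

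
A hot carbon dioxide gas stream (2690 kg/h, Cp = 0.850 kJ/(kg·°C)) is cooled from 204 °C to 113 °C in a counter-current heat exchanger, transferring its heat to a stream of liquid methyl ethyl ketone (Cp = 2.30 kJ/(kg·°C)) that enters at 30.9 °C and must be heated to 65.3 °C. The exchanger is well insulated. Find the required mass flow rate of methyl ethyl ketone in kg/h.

Heat released by hot stream: Q = 2690 × 0.850 × (204 − 113) = 208070 kJ/h
Energy balance on cold side (adiabatic exchanger): Q = ṁ_c·Cp_c·(T_c,out − T_c,in)
ṁ_c = 208070 / [2.30 × (65.3 − 30.9)] = 2629.8 kg/h

ṁ_c = 2630 kg/h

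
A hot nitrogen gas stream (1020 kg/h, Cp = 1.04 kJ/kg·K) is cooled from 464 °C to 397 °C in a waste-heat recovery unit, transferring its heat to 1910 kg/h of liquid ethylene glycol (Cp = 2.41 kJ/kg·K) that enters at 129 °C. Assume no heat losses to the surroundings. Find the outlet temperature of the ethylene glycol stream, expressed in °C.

Heat released by hot stream: Q = 1020 × 1.04 × (464 − 397) = 71074 kJ/h
Energy balance on cold side (adiabatic exchanger): Q = ṁ_c·Cp_c·(T_c,out − T_c,in)
T_c,out = 129 + 71074/(1910 × 2.41) = 144.44 °C

T_c,out = 144 °C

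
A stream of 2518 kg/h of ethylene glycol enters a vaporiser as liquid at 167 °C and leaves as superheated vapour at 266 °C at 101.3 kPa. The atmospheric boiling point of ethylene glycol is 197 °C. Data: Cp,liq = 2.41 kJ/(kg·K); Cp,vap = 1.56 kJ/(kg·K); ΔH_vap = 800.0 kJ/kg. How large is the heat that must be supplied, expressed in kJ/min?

liquid 167→197 °C: 72.3 kJ/kg
vaporisation at 197 °C: 800 kJ/kg
vapour 197→266 °C: 107.64 kJ/kg
Δh = 72.3 + 800 + 107.64 = 979.94 kJ/kg
Q = ṁ·Δh = 2518 kg/h × 979.94 kJ/kg = 2.4675e+06 kJ/h
|Q| = 685.41 kW = 41125 kJ/min

Q = 41100 kJ/min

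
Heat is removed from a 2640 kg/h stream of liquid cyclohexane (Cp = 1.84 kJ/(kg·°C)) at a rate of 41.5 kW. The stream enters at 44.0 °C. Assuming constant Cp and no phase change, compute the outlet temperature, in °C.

Q = 41.5 kW = 149400 kJ/h
ΔT = Q/(ṁ·Cp) = 149400/(2640×1.84) = 30.756 K
T_out = 44.0 − 30.756 = 13.244 °C

T_out = 13.2 °C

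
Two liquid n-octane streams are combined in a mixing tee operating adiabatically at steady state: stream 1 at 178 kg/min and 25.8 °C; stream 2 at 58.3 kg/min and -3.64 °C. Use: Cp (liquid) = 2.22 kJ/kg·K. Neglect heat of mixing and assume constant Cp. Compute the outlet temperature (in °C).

No heat crosses the boundary, so H_out = H_in.
T_out = Σ ṁᵢCp,ᵢTᵢ / Σ ṁᵢCp,ᵢ
      = 9724 / 524.59 = 18.537 °C

T_out = 18.5 °C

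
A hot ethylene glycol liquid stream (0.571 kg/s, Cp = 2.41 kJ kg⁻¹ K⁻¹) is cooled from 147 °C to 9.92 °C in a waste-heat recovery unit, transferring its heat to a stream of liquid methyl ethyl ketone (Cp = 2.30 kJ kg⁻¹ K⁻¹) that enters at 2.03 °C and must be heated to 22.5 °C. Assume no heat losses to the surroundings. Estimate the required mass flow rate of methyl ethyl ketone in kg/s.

Heat released by hot stream: Q = 0.571 × 2.41 × (147 − 9.92) = 188.64 kJ/s
Energy balance on cold side (adiabatic exchanger): Q = ṁ_c·Cp_c·(T_c,out − T_c,in)
ṁ_c = 188.64 / [2.30 × (22.5 − 2.03)] = 4.0067 kg/s

ṁ_c = 4.01 kg/s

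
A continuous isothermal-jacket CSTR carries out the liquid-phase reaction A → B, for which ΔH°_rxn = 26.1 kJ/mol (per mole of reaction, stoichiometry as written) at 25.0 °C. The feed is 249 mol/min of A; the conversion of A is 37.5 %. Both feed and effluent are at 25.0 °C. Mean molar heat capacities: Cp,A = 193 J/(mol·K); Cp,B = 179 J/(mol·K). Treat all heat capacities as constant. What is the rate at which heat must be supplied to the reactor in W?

Extent of reaction ξ = 0.375 × 249 = 93.375 mol/min
Reaction term: ξ·ΔH°_rxn = 93.375 × 26.1 = 2437.1 kJ/min
Q = ΔH = 2437.1 kJ/min = 40.618 kW
Heat supplied = 40618 W

Q_in = 40600 W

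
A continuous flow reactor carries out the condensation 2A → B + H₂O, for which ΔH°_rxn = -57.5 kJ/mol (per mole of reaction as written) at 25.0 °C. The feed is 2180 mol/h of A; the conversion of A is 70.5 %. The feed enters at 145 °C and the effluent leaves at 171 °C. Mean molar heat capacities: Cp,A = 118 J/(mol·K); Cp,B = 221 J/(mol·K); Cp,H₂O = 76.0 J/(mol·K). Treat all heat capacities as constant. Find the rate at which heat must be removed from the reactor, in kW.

Extent of reaction ξ = 0.705 × 2180 / 2 = 768.45 mol/h
Reaction term: ξ·ΔH°_rxn = 768.45 × -57.5 = -44186 kJ/h
Sensible, feed 145→25 °C: -30869 kJ/h
Outlet flows (mol/h): A 643.1, B 768.45, H₂O 768.45
Sensible, products 25→171 °C: 44401 kJ/h
Q = ΔH = -30654 kJ/h = -8.5149 kW
Heat removed = 8.5149 kW

Q_out = 8.51 kW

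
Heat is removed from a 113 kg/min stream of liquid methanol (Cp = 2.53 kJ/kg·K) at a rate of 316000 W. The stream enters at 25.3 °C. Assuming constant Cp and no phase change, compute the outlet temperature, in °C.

T_out = -41.0 °C

Q = 316000 W = 18960 kJ/min
ΔT = Q/(ṁ·Cp) = 18960/(113×2.53) = 66.319 K
T_out = 25.3 − 66.319 = -41.019 °C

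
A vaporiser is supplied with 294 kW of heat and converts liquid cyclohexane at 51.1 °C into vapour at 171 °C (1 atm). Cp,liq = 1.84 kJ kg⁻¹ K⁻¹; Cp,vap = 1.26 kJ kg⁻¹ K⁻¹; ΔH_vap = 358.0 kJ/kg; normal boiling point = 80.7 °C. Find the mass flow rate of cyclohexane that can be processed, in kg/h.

ṁ = 2010 kg/h

Δh = 1.84×(80.7−51.1) + 358.0 + 1.26×(171−80.7) = 526.24 kJ/kg
Q = 294 kW = 294 kJ/s = 1.0584e+06 kJ/h
ṁ = Q/Δh = 1.0584e+06 / 526.24 = 2011.2 kg/h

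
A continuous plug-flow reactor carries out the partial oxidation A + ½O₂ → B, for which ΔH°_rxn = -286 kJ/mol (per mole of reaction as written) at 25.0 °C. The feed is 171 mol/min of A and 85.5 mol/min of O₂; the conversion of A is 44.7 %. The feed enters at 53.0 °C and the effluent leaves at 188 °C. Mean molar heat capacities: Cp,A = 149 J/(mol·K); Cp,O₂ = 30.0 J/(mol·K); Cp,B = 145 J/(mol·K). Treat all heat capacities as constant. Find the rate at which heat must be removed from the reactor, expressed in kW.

Extent of reaction ξ = 0.447 × 171 = 76.437 mol/min
Reaction term: ξ·ΔH°_rxn = 76.437 × -286 = -21861 kJ/min
Sensible, feed 53.0→25 °C: -785.23 kJ/min
Outlet flows (mol/min): A 94.563, O₂ 47.282, B 76.437
Sensible, products 25→188 °C: 4334.4 kJ/min
Q = ΔH = -18312 kJ/min = -305.2 kW
Heat removed = 305.2 kW

Q_out = 305 kW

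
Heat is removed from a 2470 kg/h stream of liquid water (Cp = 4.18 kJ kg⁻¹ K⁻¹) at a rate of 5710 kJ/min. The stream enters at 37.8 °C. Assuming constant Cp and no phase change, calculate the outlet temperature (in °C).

T_out = 4.62 °C

Q = 5710 kJ/min = 342600 kJ/h
ΔT = Q/(ṁ·Cp) = 342600/(2470×4.18) = 33.183 K
T_out = 37.8 − 33.183 = 4.6171 °C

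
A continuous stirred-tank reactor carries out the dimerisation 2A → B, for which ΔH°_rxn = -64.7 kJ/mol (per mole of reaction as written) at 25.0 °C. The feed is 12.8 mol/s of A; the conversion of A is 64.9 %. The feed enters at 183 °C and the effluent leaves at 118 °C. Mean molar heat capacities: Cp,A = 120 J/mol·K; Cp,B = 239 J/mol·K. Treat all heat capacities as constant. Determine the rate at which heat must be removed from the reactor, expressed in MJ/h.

Extent of reaction ξ = 0.649 × 12.8 / 2 = 4.1536 mol/s
Reaction term: ξ·ΔH°_rxn = 4.1536 × -64.7 = -268.74 kJ/s
Sensible, feed 183→25 °C: -242.69 kJ/s
Outlet flows (mol/s): A 4.4928, B 4.1536
Sensible, products 25→118 °C: 142.46 kJ/s
Q = ΔH = -368.96 kJ/s = -368.96 kW
Heat removed = 1328.3 MJ/h

Q_out = 1330 MJ/h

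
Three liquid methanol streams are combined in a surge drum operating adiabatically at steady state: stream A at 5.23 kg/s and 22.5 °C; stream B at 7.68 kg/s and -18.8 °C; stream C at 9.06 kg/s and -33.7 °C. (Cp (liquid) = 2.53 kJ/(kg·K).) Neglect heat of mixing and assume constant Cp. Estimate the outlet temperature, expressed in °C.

No heat crosses the boundary, so H_out = H_in.
T_out = Σ ṁᵢCp,ᵢTᵢ / Σ ṁᵢCp,ᵢ
      = -840.04 / 55.584 = -15.113 °C

T_out = -15.1 °C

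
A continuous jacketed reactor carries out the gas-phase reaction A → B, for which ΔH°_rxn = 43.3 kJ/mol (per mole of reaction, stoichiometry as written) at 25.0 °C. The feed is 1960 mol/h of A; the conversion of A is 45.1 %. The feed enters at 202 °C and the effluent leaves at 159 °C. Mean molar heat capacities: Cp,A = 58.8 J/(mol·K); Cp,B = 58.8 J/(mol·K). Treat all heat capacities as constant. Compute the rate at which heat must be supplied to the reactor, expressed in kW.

Extent of reaction ξ = 0.451 × 1960 = 883.96 mol/h
Reaction term: ξ·ΔH°_rxn = 883.96 × 43.3 = 38275 kJ/h
Sensible, feed 202→25 °C: -20399 kJ/h
Outlet flows (mol/h): A 1076, B 883.96
Sensible, products 25→159 °C: 15443 kJ/h
Q = ΔH = 33320 kJ/h = 9.2555 kW
Heat supplied = 9.2555 kW

Q_in = 9.26 kW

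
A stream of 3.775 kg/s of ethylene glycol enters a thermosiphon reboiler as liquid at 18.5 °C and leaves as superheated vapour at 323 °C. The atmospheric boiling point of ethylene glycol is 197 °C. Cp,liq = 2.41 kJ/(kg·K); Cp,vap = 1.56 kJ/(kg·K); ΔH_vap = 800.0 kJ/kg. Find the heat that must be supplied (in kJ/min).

Q = 323000 kJ/min

liquid 18.5→197 °C: 430.19 kJ/kg
vaporisation at 197 °C: 800 kJ/kg
vapour 197→323 °C: 196.56 kJ/kg
Δh = 430.19 + 800 + 196.56 = 1426.7 kJ/kg
Q = ṁ·Δh = 3.775 kg/s × 1426.7 kJ/kg = 5386 kJ/s
|Q| = 5386 kW = 323160 kJ/min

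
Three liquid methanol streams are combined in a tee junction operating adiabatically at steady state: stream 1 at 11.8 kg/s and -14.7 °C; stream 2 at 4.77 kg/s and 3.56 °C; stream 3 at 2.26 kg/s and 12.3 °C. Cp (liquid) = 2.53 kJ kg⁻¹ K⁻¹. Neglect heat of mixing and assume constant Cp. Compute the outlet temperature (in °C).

T_out = -6.83 °C

Adiabatic, steady state ⇒ Σ ṁᵢCp,ᵢ(T_out − Tᵢ) = 0
Σ ṁᵢCp,ᵢTᵢ = 11.8×2.53×-14.7 + 4.77×2.53×3.56 + 2.26×2.53×12.3 = -325.56
Σ ṁᵢCp,ᵢ = 11.8×2.53 + 4.77×2.53 + 2.26×2.53 = 47.64
T_out = -325.56 / 47.64 = -6.8338 °C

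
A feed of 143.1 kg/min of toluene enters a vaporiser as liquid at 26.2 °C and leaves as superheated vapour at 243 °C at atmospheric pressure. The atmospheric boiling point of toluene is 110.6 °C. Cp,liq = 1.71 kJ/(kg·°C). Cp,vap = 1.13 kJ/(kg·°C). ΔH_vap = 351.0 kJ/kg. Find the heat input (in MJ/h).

Q = 5540 MJ/h

liquid 26.2→110.6 °C: 144.32 kJ/kg
vaporisation at 110.6 °C: 351 kJ/kg
vapour 110.6→243 °C: 149.61 kJ/kg
Δh = 144.32 + 351 + 149.61 = 644.94 kJ/kg
Q = ṁ·Δh = 143.1 kg/min × 644.94 kJ/kg = 92290 kJ/min
|Q| = 1538.2 kW = 5537.4 MJ/h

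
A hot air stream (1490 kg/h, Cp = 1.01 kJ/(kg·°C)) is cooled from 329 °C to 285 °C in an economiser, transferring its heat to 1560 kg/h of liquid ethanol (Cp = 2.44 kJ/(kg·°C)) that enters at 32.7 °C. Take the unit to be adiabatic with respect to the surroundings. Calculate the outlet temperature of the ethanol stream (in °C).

T_c,out = 50.1 °C

Heat released by hot stream: Q = 1490 × 1.01 × (329 − 285) = 66216 kJ/h
Energy balance on cold side (adiabatic exchanger): Q = ṁ_c·Cp_c·(T_c,out − T_c,in)
T_c,out = 32.7 + 66216/(1560 × 2.44) = 50.096 °C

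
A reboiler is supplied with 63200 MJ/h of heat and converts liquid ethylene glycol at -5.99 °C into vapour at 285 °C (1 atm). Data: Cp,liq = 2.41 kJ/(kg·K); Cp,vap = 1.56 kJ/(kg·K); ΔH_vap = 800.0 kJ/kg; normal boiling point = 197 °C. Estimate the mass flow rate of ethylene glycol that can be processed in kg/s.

ṁ = 12.3 kg/s

Δh = 2.41×(197−-5.99) + 800.0 + 1.56×(285−197) = 1426.5 kJ/kg
Q = 63200 MJ/h = 17556 kJ/s = 17556 kJ/s
ṁ = Q/Δh = 17556 / 1426.5 = 12.307 kg/s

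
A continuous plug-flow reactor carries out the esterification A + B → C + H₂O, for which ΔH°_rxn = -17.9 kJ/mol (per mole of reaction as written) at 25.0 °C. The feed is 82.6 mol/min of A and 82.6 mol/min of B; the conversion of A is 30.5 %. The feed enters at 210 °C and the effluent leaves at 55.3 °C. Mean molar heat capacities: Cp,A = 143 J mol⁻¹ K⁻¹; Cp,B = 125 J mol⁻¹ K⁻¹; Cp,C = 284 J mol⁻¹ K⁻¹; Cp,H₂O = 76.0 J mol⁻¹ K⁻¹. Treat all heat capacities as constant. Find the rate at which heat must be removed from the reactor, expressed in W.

Extent of reaction ξ = 0.305 × 82.6 = 25.193 mol/min
Reaction term: ξ·ΔH°_rxn = 25.193 × -17.9 = -450.95 kJ/min
Sensible, feed 210→25 °C: -4095.3 kJ/min
Outlet flows (mol/min): A 57.407, B 57.407, C 25.193, H₂O 25.193
Sensible, products 25→55.3 °C: 740.97 kJ/min
Q = ΔH = -3805.3 kJ/min = -63.421 kW
Heat removed = 63421 W

Q_out = 63400 W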